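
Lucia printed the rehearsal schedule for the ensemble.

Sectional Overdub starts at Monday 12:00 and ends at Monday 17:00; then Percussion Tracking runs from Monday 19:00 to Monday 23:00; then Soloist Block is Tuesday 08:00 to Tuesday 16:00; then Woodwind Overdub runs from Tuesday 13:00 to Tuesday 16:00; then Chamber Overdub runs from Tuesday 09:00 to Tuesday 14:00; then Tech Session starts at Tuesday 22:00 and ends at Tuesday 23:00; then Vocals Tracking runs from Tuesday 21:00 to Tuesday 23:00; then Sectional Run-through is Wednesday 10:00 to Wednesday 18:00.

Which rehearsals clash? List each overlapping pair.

Chamber Overdub & Soloist Block, Chamber Overdub & Woodwind Overdub, Soloist Block & Woodwind Overdub, Tech Session & Vocals Tracking

Sorted by start: Sectional Overdub, Percussion Tracking, Soloist Block, Chamber Overdub, Woodwind Overdub, Vocals Tracking, Tech Session, Sectional Run-through.
Percussion Tracking starts after Sectional Overdub ends; Sectional Overdub is clear from here.
Soloist Block starts after Percussion Tracking ends; Percussion Tracking is clear from here.
Chamber Overdub starts before Soloist Block ends → Soloist Block and Chamber Overdub overlap.
Woodwind Overdub starts before Soloist Block ends → Soloist Block and Woodwind Overdub overlap.
Vocals Tracking starts after Soloist Block ends; Soloist Block is clear from here.
Woodwind Overdub starts before Chamber Overdub ends → Chamber Overdub and Woodwind Overdub overlap.
Vocals Tracking starts after Chamber Overdub ends; Chamber Overdub is clear from here.
Vocals Tracking starts after Woodwind Overdub ends; Woodwind Overdub is clear from here.
Tech Session starts before Vocals Tracking ends → Vocals Tracking and Tech Session overlap.
Sectional Run-through starts after Vocals Tracking ends.
Sectional Run-through starts after Tech Session ends.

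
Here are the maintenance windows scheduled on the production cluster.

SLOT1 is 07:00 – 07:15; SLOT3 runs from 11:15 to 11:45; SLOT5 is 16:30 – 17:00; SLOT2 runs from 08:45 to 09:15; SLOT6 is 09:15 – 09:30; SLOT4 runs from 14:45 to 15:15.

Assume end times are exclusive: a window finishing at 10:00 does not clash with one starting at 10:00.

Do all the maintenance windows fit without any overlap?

Sorted by start: SLOT1, SLOT2, SLOT6, SLOT3, SLOT4, SLOT5.
SLOT2 starts after SLOT1 ends, so nothing later overlaps SLOT1 either.
SLOT6 starts exactly when SLOT2 ends (back-to-back, no overlap), so nothing later overlaps SLOT2 either.
SLOT3 starts after SLOT6 ends, so nothing later overlaps SLOT6 either.
SLOT4 starts after SLOT3 ends, so nothing later overlaps SLOT3 either.
SLOT5 starts after SLOT4 ends.
Every pair is clear; the schedule has no overlaps.

Yes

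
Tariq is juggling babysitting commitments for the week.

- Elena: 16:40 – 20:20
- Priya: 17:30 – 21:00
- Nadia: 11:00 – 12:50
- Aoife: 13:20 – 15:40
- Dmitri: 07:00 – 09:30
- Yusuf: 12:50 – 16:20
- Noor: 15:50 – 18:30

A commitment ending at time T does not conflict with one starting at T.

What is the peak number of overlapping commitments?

3

Sort all start/end points and keep a running count:
07:00 start Dmitri → 1
09:30 end Dmitri → 0
11:00 start Nadia → 1
12:50 end Nadia → 0
12:50 start Yusuf → 1
13:20 start Aoife → 2
15:40 end Aoife → 1
15:50 start Noor → 2
16:20 end Yusuf → 1
16:40 start Elena → 2
17:30 start Priya → 3
18:30 end Noor → 2
20:20 end Elena → 1
21:00 end Priya → 0
Peak is 3, at 17:30 (Elena, Noor, Priya).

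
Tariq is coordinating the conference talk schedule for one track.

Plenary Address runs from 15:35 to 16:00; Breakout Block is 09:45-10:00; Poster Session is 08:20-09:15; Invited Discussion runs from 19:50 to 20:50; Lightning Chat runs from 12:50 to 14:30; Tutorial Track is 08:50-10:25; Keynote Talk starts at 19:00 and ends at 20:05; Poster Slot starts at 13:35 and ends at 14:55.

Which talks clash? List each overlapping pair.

Breakout Block & Tutorial Track, Invited Discussion & Keynote Talk, Lightning Chat & Poster Slot, Poster Session & Tutorial Track

Sorted by start: Poster Session, Tutorial Track, Breakout Block, Lightning Chat, Poster Slot, Plenary Address, Keynote Talk, Invited Discussion.
Tutorial Track starts before Poster Session ends → Poster Session and Tutorial Track overlap.
Breakout Block starts after Poster Session ends, so nothing later overlaps Poster Session either.
Breakout Block starts before Tutorial Track ends → Tutorial Track and Breakout Block overlap.
Lightning Chat starts after Tutorial Track ends, so nothing later overlaps Tutorial Track either.
Lightning Chat starts after Breakout Block ends, so nothing later overlaps Breakout Block either.
Poster Slot starts before Lightning Chat ends → Lightning Chat and Poster Slot overlap.
Plenary Address starts after Lightning Chat ends, so nothing later overlaps Lightning Chat either.
Plenary Address starts after Poster Slot ends, so nothing later overlaps Poster Slot either.
Keynote Talk starts after Plenary Address ends, so nothing later overlaps Plenary Address either.
Invited Discussion starts before Keynote Talk ends → Keynote Talk and Invited Discussion overlap.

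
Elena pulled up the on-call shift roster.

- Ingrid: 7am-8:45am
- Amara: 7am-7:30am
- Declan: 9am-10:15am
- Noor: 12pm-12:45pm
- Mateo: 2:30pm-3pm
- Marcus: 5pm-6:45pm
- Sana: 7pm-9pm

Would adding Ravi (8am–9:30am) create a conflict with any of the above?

Ingrid: starts 7am before Ravi ends 9:30am, and ends 8:45am after Ravi starts 8am → overlap.
Amara: ends 7:30am at or before Ravi starts 8am → clear.
Declan: starts 9am before Ravi ends 9:30am, and ends 10:15am after Ravi starts 8am → overlap.
Noor: starts 12pm at or after Ravi ends 9:30am → clear.
Mateo: starts 2:30pm at or after Ravi ends 9:30am → clear.
Marcus: starts 5pm at or after Ravi ends 9:30am → clear.
Sana: starts 7pm at or after Ravi ends 9:30am → clear.
Ravi overlaps Ingrid, Declan.

Yes — it overlaps Declan, Ingrid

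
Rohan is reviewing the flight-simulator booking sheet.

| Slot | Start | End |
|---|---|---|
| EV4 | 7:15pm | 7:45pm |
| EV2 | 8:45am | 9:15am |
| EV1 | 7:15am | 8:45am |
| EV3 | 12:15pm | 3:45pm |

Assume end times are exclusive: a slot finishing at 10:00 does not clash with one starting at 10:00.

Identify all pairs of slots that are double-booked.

no overlapping pairs

Sorted by start: EV1, EV2, EV3, EV4.
EV2 starts exactly when EV1 ends (back-to-back, no overlap) — done with EV1.
EV3 starts after EV2 ends — done with EV2.
EV4 starts after EV3 ends.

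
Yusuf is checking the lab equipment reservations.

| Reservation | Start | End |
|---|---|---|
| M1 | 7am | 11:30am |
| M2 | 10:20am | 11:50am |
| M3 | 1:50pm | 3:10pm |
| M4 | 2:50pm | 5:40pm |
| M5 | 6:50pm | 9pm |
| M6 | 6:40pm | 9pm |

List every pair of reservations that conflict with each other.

Two intervals overlap when each starts before the other ends.
Sorted by start: M1, M2, M3, M4, M6, M5.
M2 starts before M1 ends → M1 and M2 overlap.
M3 starts after M1 ends — done with M1.
M3 starts after M2 ends — done with M2.
M4 starts before M3 ends → M3 and M4 overlap.
M6 starts after M3 ends — done with M3.
M6 starts after M4 ends — done with M4.
M5 starts before M6 ends → M6 and M5 overlap.

M1 & M2, M3 & M4, M5 & M6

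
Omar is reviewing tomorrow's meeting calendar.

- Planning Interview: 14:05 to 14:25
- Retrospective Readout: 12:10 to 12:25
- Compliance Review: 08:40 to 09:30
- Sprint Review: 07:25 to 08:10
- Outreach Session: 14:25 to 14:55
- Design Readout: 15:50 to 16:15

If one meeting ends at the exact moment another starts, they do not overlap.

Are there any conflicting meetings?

No

Sorted by start: Sprint Review, Compliance Review, Retrospective Readout, Planning Interview, Outreach Session, Design Readout.
Compliance Review starts after Sprint Review ends, so Sprint Review has no further overlaps.
Retrospective Readout starts after Compliance Review ends, so Compliance Review has no further overlaps.
Planning Interview starts after Retrospective Readout ends, so Retrospective Readout has no further overlaps.
Outreach Session starts exactly when Planning Interview ends (back-to-back, no overlap), so Planning Interview has no further overlaps.
Design Readout starts after Outreach Session ends.
Every pair is clear; the schedule has no overlaps.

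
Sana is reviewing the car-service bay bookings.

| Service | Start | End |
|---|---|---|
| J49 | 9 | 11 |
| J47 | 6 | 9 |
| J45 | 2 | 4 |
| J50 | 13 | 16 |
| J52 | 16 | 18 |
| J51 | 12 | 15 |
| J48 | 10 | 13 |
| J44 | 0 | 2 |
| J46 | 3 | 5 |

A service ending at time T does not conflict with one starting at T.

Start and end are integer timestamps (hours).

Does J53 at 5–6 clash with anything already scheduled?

J44: ends 2 at or before J53 starts 5 → clear.
J45: ends 4 at or before J53 starts 5 → clear.
J46: ends 5 at or before J53 starts 5 → clear.
J47: starts 6 at or after J53 ends 6 → clear.
J49: starts 9 at or after J53 ends 6 → clear.
J48: starts 10 at or after J53 ends 6 → clear.
J51: starts 12 at or after J53 ends 6 → clear.
J50: starts 13 at or after J53 ends 6 → clear.
J52: starts 16 at or after J53 ends 6 → clear.

No — it doesn't clash with anything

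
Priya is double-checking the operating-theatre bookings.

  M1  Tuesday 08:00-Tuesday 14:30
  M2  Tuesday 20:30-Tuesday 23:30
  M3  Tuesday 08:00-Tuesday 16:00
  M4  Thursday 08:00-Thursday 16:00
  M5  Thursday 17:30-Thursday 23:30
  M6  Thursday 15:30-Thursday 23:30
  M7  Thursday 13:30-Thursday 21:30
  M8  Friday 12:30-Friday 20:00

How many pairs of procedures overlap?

6

Two intervals overlap when each starts before the other ends.
Sorted by start: M1, M3, M2, M4, M7, M6, M5, M8.
M3 starts before M1 ends → M1 and M3 overlap.
M2 starts after M1 ends — done with M1.
M2 starts after M3 ends — done with M3.
M4 starts after M2 ends — done with M2.
M7 starts before M4 ends → M4 and M7 overlap.
M6 starts before M4 ends → M4 and M6 overlap.
M5 starts after M4 ends — done with M4.
M6 starts before M7 ends → M7 and M6 overlap.
M5 starts before M7 ends → M7 and M5 overlap.
M8 starts after M7 ends.
M5 starts before M6 ends → M6 and M5 overlap.
M8 starts after M6 ends.
M8 starts after M5 ends.
Overlapping pairs: M1 & M3, M4 & M6, M4 & M7, M5 & M6, M5 & M7, M6 & M7 — 6 in total.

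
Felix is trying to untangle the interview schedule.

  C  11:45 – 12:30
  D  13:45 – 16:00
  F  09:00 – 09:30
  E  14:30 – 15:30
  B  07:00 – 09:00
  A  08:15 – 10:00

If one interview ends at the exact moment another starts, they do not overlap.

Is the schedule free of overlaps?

No

Sorted by start: B, A, F, C, D, E.
A starts before B ends → B and A overlap.
That's a conflict, so the schedule is not conflict-free.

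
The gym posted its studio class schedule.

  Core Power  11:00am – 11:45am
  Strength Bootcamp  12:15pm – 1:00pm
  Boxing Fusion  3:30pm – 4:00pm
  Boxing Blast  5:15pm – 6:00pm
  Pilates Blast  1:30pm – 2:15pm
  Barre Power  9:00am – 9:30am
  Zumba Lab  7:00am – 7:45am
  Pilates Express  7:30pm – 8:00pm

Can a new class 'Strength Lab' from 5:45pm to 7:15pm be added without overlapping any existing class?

No — it overlaps Boxing Blast

Zumba Lab: ends 7:45am at or before Strength Lab starts 5:45pm → clear.
Barre Power: ends 9:30am at or before Strength Lab starts 5:45pm → clear.
Core Power: ends 11:45am at or before Strength Lab starts 5:45pm → clear.
Strength Bootcamp: ends 1:00pm at or before Strength Lab starts 5:45pm → clear.
Pilates Blast: ends 2:15pm at or before Strength Lab starts 5:45pm → clear.
Boxing Fusion: ends 4:00pm at or before Strength Lab starts 5:45pm → clear.
Boxing Blast: starts 5:15pm before Strength Lab ends 7:15pm, and ends 6:00pm after Strength Lab starts 5:45pm → overlap.
Pilates Express: starts 7:30pm at or after Strength Lab ends 7:15pm → clear.
Strength Lab overlaps Boxing Blast.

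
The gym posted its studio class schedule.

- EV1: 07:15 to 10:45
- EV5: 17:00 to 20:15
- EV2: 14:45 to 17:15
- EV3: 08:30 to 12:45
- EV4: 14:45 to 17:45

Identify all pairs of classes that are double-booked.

Sorted by start: EV1, EV3, EV2, EV4, EV5.
EV3 starts before EV1 ends → EV1 and EV3 overlap.
EV2 starts after EV1 ends, so nothing later overlaps EV1 either.
EV2 starts after EV3 ends, so nothing later overlaps EV3 either.
EV4 starts before EV2 ends → EV2 and EV4 overlap.
EV5 starts before EV2 ends → EV2 and EV5 overlap.
EV5 starts before EV4 ends → EV4 and EV5 overlap.

EV1 & EV3, EV2 & EV4, EV2 & EV5, EV4 & EV5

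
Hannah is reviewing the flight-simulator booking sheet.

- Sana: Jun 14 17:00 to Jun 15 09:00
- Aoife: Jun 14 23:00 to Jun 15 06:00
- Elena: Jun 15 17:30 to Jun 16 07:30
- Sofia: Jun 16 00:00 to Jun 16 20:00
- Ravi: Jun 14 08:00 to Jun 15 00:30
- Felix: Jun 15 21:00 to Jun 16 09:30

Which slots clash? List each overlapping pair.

Check each pair: they overlap iff neither finishes before the other starts.
Sorted by start: Ravi, Sana, Aoife, Elena, Felix, Sofia.
Sana starts before Ravi ends → Ravi and Sana overlap.
Aoife starts before Ravi ends → Ravi and Aoife overlap.
Elena starts after Ravi ends; Ravi is clear from here.
Aoife starts before Sana ends → Sana and Aoife overlap.
Elena starts after Sana ends; Sana is clear from here.
Elena starts after Aoife ends; Aoife is clear from here.
Felix starts before Elena ends → Elena and Felix overlap.
Sofia starts before Elena ends → Elena and Sofia overlap.
Sofia starts before Felix ends → Felix and Sofia overlap.

Aoife & Ravi, Aoife & Sana, Elena & Felix, Elena & Sofia, Felix & Sofia, Ravi & Sana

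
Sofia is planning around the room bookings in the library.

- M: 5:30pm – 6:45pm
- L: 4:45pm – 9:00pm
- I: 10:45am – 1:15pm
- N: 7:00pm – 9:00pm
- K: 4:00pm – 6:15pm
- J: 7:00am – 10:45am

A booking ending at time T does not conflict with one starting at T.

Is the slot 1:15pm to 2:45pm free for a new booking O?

J: ends 10:45am at or before O starts 1:15pm → clear.
I: ends 1:15pm at or before O starts 1:15pm → clear.
K: starts 4:00pm at or after O ends 2:45pm → clear.
L: starts 4:45pm at or after O ends 2:45pm → clear.
M: starts 5:30pm at or after O ends 2:45pm → clear.
N: starts 7:00pm at or after O ends 2:45pm → clear.

Yes — the slot is free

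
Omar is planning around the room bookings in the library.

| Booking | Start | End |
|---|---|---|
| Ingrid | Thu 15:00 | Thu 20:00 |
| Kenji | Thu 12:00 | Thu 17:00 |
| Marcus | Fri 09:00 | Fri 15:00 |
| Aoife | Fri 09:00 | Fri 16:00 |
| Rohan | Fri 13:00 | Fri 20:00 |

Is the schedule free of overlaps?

No

Sorted by start: Kenji, Ingrid, Marcus, Aoife, Rohan.
Ingrid starts before Kenji ends → Kenji and Ingrid overlap.
That's a conflict, so the schedule is not conflict-free.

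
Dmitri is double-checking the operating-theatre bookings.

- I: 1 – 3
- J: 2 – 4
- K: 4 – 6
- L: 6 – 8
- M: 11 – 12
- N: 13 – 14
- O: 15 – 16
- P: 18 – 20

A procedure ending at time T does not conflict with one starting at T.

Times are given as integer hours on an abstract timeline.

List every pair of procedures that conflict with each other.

I & J

Check each pair: they overlap iff neither finishes before the other starts.
Sorted by start: I, J, K, L, M, N, O, P.
J starts before I ends → I and J overlap.
K starts after I ends — done with I.
K starts exactly when J ends (back-to-back, no overlap) — done with J.
L starts exactly when K ends (back-to-back, no overlap) — done with K.
M starts after L ends — done with L.
N starts after M ends — done with M.
O starts after N ends — done with N.
P starts after O ends.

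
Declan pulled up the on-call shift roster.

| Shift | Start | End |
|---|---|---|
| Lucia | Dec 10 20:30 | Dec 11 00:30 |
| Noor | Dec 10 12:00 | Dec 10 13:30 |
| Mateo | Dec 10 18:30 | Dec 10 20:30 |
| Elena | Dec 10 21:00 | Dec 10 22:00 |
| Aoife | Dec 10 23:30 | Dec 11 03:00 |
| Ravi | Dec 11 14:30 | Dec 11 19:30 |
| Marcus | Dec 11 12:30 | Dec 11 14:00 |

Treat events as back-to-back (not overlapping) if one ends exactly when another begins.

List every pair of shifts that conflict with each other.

Two intervals overlap when each starts before the other ends.
Sorted by start: Noor, Mateo, Lucia, Elena, Aoife, Marcus, Ravi.
Mateo starts after Noor ends; Noor is clear from here.
Lucia starts exactly when Mateo ends (back-to-back, no overlap); Mateo is clear from here.
Elena starts before Lucia ends → Lucia and Elena overlap.
Aoife starts before Lucia ends → Lucia and Aoife overlap.
Marcus starts after Lucia ends; Lucia is clear from here.
Aoife starts after Elena ends; Elena is clear from here.
Marcus starts after Aoife ends; Aoife is clear from here.
Ravi starts after Marcus ends.

Aoife & Lucia, Elena & Lucia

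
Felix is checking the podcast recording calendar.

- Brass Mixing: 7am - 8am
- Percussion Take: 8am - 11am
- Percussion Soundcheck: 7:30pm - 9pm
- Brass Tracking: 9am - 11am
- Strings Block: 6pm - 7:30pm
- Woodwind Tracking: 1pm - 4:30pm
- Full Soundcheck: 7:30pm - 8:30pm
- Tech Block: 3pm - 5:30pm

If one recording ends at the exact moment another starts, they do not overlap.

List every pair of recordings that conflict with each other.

Sorted by start: Brass Mixing, Percussion Take, Brass Tracking, Woodwind Tracking, Tech Block, Strings Block, Full Soundcheck, Percussion Soundcheck.
Percussion Take starts exactly when Brass Mixing ends (back-to-back, no overlap), so Brass Mixing has no further overlaps.
Brass Tracking starts before Percussion Take ends → Percussion Take and Brass Tracking overlap.
Woodwind Tracking starts after Percussion Take ends, so Percussion Take has no further overlaps.
Woodwind Tracking starts after Brass Tracking ends, so Brass Tracking has no further overlaps.
Tech Block starts before Woodwind Tracking ends → Woodwind Tracking and Tech Block overlap.
Strings Block starts after Woodwind Tracking ends, so Woodwind Tracking has no further overlaps.
Strings Block starts after Tech Block ends, so Tech Block has no further overlaps.
Full Soundcheck starts exactly when Strings Block ends (back-to-back, no overlap), so Strings Block has no further overlaps.
Percussion Soundcheck starts before Full Soundcheck ends → Full Soundcheck and Percussion Soundcheck overlap.

Brass Tracking & Percussion Take, Full Soundcheck & Percussion Soundcheck, Tech Block & Woodwind Tracking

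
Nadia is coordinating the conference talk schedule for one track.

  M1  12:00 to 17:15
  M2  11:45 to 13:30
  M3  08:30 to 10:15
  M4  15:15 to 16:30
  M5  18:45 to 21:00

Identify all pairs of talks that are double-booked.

M1 & M2, M1 & M4

Check each pair: they overlap iff neither finishes before the other starts.
Sorted by start: M3, M2, M1, M4, M5.
M2 starts after M3 ends, so nothing later overlaps M3 either.
M1 starts before M2 ends → M2 and M1 overlap.
M4 starts after M2 ends, so nothing later overlaps M2 either.
M4 starts before M1 ends → M1 and M4 overlap.
M5 starts after M1 ends.
M5 starts after M4 ends.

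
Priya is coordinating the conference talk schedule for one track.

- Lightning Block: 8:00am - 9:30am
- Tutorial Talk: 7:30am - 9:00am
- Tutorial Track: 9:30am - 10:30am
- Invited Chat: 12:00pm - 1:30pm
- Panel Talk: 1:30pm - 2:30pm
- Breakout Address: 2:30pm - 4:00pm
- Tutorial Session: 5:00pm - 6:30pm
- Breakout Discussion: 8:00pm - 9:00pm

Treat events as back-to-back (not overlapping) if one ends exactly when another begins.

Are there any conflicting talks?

Two intervals overlap when each starts before the other ends.
Sorted by start: Tutorial Talk, Lightning Block, Tutorial Track, Invited Chat, Panel Talk, Breakout Address, Tutorial Session, Breakout Discussion.
Lightning Block starts before Tutorial Talk ends → Tutorial Talk and Lightning Block overlap.
That's a conflict, so the schedule is not conflict-free.

Yes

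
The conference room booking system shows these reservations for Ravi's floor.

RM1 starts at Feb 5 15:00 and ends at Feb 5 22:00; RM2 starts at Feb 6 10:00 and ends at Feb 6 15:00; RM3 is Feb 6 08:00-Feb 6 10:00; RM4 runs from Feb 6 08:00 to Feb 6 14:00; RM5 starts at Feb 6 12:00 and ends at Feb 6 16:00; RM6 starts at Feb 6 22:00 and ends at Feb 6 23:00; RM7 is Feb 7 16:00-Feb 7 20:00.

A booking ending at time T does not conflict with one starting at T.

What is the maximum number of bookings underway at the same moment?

Sort all start/end points and keep a running count:
Feb 5 15:00 start RM1 → 1
Feb 5 22:00 end RM1 → 0
Feb 6 08:00 start RM3 → 1
Feb 6 08:00 start RM4 → 2
Feb 6 10:00 end RM3 → 1
Feb 6 10:00 start RM2 → 2
Feb 6 12:00 start RM5 → 3
Feb 6 14:00 end RM4 → 2
Feb 6 15:00 end RM2 → 1
Feb 6 16:00 end RM5 → 0
Feb 6 22:00 start RM6 → 1
Feb 6 23:00 end RM6 → 0
Feb 7 16:00 start RM7 → 1
Feb 7 20:00 end RM7 → 0
Peak is 3, at Feb 6 12:00 (RM2, RM4, RM5).

3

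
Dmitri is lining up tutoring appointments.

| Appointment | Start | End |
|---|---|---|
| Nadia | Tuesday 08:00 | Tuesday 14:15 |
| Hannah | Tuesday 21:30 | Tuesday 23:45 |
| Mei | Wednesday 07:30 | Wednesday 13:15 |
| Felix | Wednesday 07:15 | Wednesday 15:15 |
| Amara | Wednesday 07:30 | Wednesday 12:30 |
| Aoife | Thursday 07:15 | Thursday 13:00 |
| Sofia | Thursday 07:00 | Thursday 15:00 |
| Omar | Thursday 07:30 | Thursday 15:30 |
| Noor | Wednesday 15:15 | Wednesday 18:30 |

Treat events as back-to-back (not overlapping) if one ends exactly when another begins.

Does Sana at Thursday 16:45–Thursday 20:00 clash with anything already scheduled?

Nadia: ends Tuesday 14:15 at or before Sana starts Thursday 16:45 → clear.
Hannah: ends Tuesday 23:45 at or before Sana starts Thursday 16:45 → clear.
Felix: ends Wednesday 15:15 at or before Sana starts Thursday 16:45 → clear.
Mei: ends Wednesday 13:15 at or before Sana starts Thursday 16:45 → clear.
Amara: ends Wednesday 12:30 at or before Sana starts Thursday 16:45 → clear.
Noor: ends Wednesday 18:30 at or before Sana starts Thursday 16:45 → clear.
Sofia: ends Thursday 15:00 at or before Sana starts Thursday 16:45 → clear.
Aoife: ends Thursday 13:00 at or before Sana starts Thursday 16:45 → clear.
Omar: ends Thursday 15:30 at or before Sana starts Thursday 16:45 → clear.

No — it doesn't clash with anything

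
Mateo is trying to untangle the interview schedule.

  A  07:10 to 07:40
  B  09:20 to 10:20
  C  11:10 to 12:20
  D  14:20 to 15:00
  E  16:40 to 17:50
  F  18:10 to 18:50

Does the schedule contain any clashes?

No

Sorted by start: A, B, C, D, E, F.
B starts after A ends, so nothing later overlaps A either.
C starts after B ends, so nothing later overlaps B either.
D starts after C ends, so nothing later overlaps C either.
E starts after D ends, so nothing later overlaps D either.
F starts after E ends.
Every pair is clear; the schedule has no overlaps.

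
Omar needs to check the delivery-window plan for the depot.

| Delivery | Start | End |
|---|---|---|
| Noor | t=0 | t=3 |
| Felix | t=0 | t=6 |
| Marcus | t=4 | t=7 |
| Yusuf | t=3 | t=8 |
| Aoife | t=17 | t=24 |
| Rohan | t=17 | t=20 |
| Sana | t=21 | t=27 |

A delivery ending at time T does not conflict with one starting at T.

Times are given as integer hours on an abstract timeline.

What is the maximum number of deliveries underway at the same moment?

Walk through starts and ends in time order (an end at T is processed before a start at T):
t=0 start Felix → 1
t=0 start Noor → 2
t=3 end Noor → 1
t=3 start Yusuf → 2
t=4 start Marcus → 3
t=6 end Felix → 2
t=7 end Marcus → 1
t=8 end Yusuf → 0
t=17 start Aoife → 1
t=17 start Rohan → 2
t=20 end Rohan → 1
t=21 start Sana → 2
t=24 end Aoife → 1
t=27 end Sana → 0
Peak is 3, at t=4 (Felix, Marcus, Yusuf).

3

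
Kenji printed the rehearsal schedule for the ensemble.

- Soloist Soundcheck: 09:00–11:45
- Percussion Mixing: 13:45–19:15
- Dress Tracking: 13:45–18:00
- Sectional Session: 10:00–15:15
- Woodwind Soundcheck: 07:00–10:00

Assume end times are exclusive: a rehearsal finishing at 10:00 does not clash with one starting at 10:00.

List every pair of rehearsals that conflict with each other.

Dress Tracking & Percussion Mixing, Dress Tracking & Sectional Session, Percussion Mixing & Sectional Session, Sectional Session & Soloist Soundcheck, Soloist Soundcheck & Woodwind Soundcheck

Two intervals overlap when each starts before the other ends.
Sorted by start: Woodwind Soundcheck, Soloist Soundcheck, Sectional Session, Percussion Mixing, Dress Tracking.
Soloist Soundcheck starts before Woodwind Soundcheck ends → Woodwind Soundcheck and Soloist Soundcheck overlap.
Sectional Session starts exactly when Woodwind Soundcheck ends (back-to-back, no overlap), so Woodwind Soundcheck has no further overlaps.
Sectional Session starts before Soloist Soundcheck ends → Soloist Soundcheck and Sectional Session overlap.
Percussion Mixing starts after Soloist Soundcheck ends, so Soloist Soundcheck has no further overlaps.
Percussion Mixing starts before Sectional Session ends → Sectional Session and Percussion Mixing overlap.
Dress Tracking starts before Sectional Session ends → Sectional Session and Dress Tracking overlap.
Dress Tracking starts before Percussion Mixing ends → Percussion Mixing and Dress Tracking overlap.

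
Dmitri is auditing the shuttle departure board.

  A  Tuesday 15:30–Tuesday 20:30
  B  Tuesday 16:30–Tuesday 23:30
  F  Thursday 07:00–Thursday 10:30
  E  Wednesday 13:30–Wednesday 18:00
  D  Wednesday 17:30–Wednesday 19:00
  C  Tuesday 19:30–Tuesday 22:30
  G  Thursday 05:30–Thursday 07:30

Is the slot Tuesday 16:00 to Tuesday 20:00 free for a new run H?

No — it overlaps A, B, C

A: starts Tuesday 15:30 before H ends Tuesday 20:00, and ends Tuesday 20:30 after H starts Tuesday 16:00 → overlap.
B: starts Tuesday 16:30 before H ends Tuesday 20:00, and ends Tuesday 23:30 after H starts Tuesday 16:00 → overlap.
C: starts Tuesday 19:30 before H ends Tuesday 20:00, and ends Tuesday 22:30 after H starts Tuesday 16:00 → overlap.
E: starts Wednesday 13:30 at or after H ends Tuesday 20:00 → clear.
D: starts Wednesday 17:30 at or after H ends Tuesday 20:00 → clear.
G: starts Thursday 05:30 at or after H ends Tuesday 20:00 → clear.
F: starts Thursday 07:00 at or after H ends Tuesday 20:00 → clear.
H overlaps A, B, C.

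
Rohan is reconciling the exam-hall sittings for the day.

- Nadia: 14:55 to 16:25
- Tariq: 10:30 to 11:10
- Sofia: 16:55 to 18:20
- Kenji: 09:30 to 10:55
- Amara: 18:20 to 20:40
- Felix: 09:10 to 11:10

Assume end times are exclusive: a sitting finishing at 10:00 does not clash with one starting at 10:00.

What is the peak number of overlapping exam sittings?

3

Walk through starts and ends in time order (an end at T is processed before a start at T):
09:10 start Felix → 1
09:30 start Kenji → 2
10:30 start Tariq → 3
10:55 end Kenji → 2
11:10 end Felix → 1
11:10 end Tariq → 0
14:55 start Nadia → 1
16:25 end Nadia → 0
16:55 start Sofia → 1
18:20 end Sofia → 0
18:20 start Amara → 1
20:40 end Amara → 0
Peak is 3, at 10:30 (Felix, Kenji, Tariq).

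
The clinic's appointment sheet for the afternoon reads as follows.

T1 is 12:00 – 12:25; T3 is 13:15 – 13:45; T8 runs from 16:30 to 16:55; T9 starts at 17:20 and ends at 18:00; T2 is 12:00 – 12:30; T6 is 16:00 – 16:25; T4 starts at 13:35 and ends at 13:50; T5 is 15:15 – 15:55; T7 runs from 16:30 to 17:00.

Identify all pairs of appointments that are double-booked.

Sorted by start: T1, T2, T3, T4, T5, T6, T7, T8, T9.
T2 starts before T1 ends → T1 and T2 overlap.
T3 starts after T1 ends; T1 is clear from here.
T3 starts after T2 ends; T2 is clear from here.
T4 starts before T3 ends → T3 and T4 overlap.
T5 starts after T3 ends; T3 is clear from here.
T5 starts after T4 ends; T4 is clear from here.
T6 starts after T5 ends; T5 is clear from here.
T7 starts after T6 ends; T6 is clear from here.
T8 starts before T7 ends → T7 and T8 overlap.
T9 starts after T7 ends.
T9 starts after T8 ends.

T1 & T2, T3 & T4, T7 & T8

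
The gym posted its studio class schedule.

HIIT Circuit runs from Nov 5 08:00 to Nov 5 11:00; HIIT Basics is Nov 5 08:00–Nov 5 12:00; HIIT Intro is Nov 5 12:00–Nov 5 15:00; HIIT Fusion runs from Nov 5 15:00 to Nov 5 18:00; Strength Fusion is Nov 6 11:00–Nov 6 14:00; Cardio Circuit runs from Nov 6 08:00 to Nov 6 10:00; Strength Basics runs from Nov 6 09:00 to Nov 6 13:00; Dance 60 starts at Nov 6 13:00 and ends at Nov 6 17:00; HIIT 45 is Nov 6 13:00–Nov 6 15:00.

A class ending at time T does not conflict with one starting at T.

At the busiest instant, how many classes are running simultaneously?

3

Sort all start/end points and keep a running count:
Nov 5 08:00 start HIIT Basics → 1
Nov 5 08:00 start HIIT Circuit → 2
Nov 5 11:00 end HIIT Circuit → 1
Nov 5 12:00 end HIIT Basics → 0
Nov 5 12:00 start HIIT Intro → 1
Nov 5 15:00 end HIIT Intro → 0
Nov 5 15:00 start HIIT Fusion → 1
Nov 5 18:00 end HIIT Fusion → 0
Nov 6 08:00 start Cardio Circuit → 1
Nov 6 09:00 start Strength Basics → 2
Nov 6 10:00 end Cardio Circuit → 1
Nov 6 11:00 start Strength Fusion → 2
Nov 6 13:00 end Strength Basics → 1
Nov 6 13:00 start Dance 60 → 2
Nov 6 13:00 start HIIT 45 → 3
Nov 6 14:00 end Strength Fusion → 2
Nov 6 15:00 end HIIT 45 → 1
Nov 6 17:00 end Dance 60 → 0
Peak is 3, at Nov 6 13:00 (Dance 60, HIIT 45, Strength Fusion).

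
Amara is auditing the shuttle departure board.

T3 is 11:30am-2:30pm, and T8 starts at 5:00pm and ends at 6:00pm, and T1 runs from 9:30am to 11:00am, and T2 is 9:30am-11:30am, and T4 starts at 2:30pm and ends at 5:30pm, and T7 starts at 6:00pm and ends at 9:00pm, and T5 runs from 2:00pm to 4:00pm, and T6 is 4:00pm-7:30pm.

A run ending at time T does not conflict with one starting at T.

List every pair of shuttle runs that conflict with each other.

Check each pair: they overlap iff neither finishes before the other starts.
Sorted by start: T1, T2, T3, T5, T4, T6, T8, T7.
T2 starts before T1 ends → T1 and T2 overlap.
T3 starts after T1 ends — done with T1.
T3 starts exactly when T2 ends (back-to-back, no overlap) — done with T2.
T5 starts before T3 ends → T3 and T5 overlap.
T4 starts exactly when T3 ends (back-to-back, no overlap) — done with T3.
T4 starts before T5 ends → T5 and T4 overlap.
T6 starts exactly when T5 ends (back-to-back, no overlap) — done with T5.
T6 starts before T4 ends → T4 and T6 overlap.
T8 starts before T4 ends → T4 and T8 overlap.
T7 starts after T4 ends.
T8 starts before T6 ends → T6 and T8 overlap.
T7 starts before T6 ends → T6 and T7 overlap.
T7 starts exactly when T8 ends (back-to-back, no overlap).

T1 & T2, T3 & T5, T4 & T5, T4 & T6, T4 & T8, T6 & T7, T6 & T8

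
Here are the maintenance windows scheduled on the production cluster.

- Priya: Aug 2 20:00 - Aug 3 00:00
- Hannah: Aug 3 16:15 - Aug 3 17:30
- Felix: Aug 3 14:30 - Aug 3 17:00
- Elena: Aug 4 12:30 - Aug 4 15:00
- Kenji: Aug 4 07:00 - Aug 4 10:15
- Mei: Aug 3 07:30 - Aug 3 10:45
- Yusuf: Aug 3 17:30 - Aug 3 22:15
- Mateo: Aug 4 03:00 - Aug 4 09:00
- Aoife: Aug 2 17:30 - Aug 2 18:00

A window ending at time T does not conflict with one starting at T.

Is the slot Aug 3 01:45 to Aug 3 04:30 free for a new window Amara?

Yes — the slot is free

Aoife: ends Aug 2 18:00 at or before Amara starts Aug 3 01:45 → clear.
Priya: ends Aug 3 00:00 at or before Amara starts Aug 3 01:45 → clear.
Mei: starts Aug 3 07:30 at or after Amara ends Aug 3 04:30 → clear.
Felix: starts Aug 3 14:30 at or after Amara ends Aug 3 04:30 → clear.
Hannah: starts Aug 3 16:15 at or after Amara ends Aug 3 04:30 → clear.
Yusuf: starts Aug 3 17:30 at or after Amara ends Aug 3 04:30 → clear.
Mateo: starts Aug 4 03:00 at or after Amara ends Aug 3 04:30 → clear.
Kenji: starts Aug 4 07:00 at or after Amara ends Aug 3 04:30 → clear.
Elena: starts Aug 4 12:30 at or after Amara ends Aug 3 04:30 → clear.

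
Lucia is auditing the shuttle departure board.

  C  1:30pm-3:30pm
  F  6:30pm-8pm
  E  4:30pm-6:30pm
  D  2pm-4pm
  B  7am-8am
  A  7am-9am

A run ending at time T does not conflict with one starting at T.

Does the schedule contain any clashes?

Sorted by start: A, B, C, D, E, F.
B starts before A ends → A and B overlap.
That's a conflict, so the schedule is not conflict-free.

Yes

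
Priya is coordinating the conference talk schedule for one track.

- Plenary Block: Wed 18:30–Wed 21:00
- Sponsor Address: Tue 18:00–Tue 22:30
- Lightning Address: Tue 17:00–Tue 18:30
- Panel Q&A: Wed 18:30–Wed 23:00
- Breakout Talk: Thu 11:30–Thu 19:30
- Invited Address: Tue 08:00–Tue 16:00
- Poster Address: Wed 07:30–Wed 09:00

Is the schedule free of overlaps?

No

Check each pair: they overlap iff neither finishes before the other starts.
Sorted by start: Invited Address, Lightning Address, Sponsor Address, Poster Address, Panel Q&A, Plenary Block, Breakout Talk.
Lightning Address starts after Invited Address ends; Invited Address is clear from here.
Sponsor Address starts before Lightning Address ends → Lightning Address and Sponsor Address overlap.
That's a conflict, so the schedule is not conflict-free.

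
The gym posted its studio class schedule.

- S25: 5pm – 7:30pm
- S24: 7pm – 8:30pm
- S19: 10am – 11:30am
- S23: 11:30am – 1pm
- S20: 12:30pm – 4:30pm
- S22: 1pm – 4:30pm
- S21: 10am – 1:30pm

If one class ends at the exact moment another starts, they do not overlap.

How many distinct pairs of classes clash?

Sorted by start: S19, S21, S23, S20, S22, S25, S24.
S21 starts before S19 ends → S19 and S21 overlap.
S23 starts exactly when S19 ends (back-to-back, no overlap); S19 is clear from here.
S23 starts before S21 ends → S21 and S23 overlap.
S20 starts before S21 ends → S21 and S20 overlap.
S22 starts before S21 ends → S21 and S22 overlap.
S25 starts after S21 ends; S21 is clear from here.
S20 starts before S23 ends → S23 and S20 overlap.
S22 starts exactly when S23 ends (back-to-back, no overlap); S23 is clear from here.
S22 starts before S20 ends → S20 and S22 overlap.
S25 starts after S20 ends; S20 is clear from here.
S25 starts after S22 ends; S22 is clear from here.
S24 starts before S25 ends → S25 and S24 overlap.
Overlapping pairs: S19 & S21, S20 & S21, S20 & S22, S20 & S23, S21 & S22, S21 & S23, S24 & S25 — 7 in total.

7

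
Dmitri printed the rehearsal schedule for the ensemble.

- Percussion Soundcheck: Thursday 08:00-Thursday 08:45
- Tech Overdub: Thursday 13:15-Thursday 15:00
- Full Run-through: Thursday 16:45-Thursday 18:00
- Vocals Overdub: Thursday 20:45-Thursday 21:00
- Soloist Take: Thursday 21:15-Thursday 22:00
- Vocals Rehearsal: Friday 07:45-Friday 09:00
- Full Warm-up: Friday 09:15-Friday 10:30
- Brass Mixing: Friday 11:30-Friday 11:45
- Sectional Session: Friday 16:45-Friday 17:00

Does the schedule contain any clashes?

No

Sorted by start: Percussion Soundcheck, Tech Overdub, Full Run-through, Vocals Overdub, Soloist Take, Vocals Rehearsal, Full Warm-up, Brass Mixing, Sectional Session.
Tech Overdub starts after Percussion Soundcheck ends — done with Percussion Soundcheck.
Full Run-through starts after Tech Overdub ends — done with Tech Overdub.
Vocals Overdub starts after Full Run-through ends — done with Full Run-through.
Soloist Take starts after Vocals Overdub ends — done with Vocals Overdub.
Vocals Rehearsal starts after Soloist Take ends — done with Soloist Take.
Full Warm-up starts after Vocals Rehearsal ends — done with Vocals Rehearsal.
Brass Mixing starts after Full Warm-up ends — done with Full Warm-up.
Sectional Session starts after Brass Mixing ends.
Every pair is clear; the schedule has no overlaps.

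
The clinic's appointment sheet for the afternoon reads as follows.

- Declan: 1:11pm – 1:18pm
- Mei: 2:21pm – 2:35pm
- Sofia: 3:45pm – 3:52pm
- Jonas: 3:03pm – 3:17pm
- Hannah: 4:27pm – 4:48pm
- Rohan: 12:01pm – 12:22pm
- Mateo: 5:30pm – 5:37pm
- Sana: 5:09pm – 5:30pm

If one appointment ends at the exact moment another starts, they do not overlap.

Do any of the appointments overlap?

Sorted by start: Rohan, Declan, Mei, Jonas, Sofia, Hannah, Sana, Mateo.
Declan starts after Rohan ends — done with Rohan.
Mei starts after Declan ends — done with Declan.
Jonas starts after Mei ends — done with Mei.
Sofia starts after Jonas ends — done with Jonas.
Hannah starts after Sofia ends — done with Sofia.
Sana starts after Hannah ends — done with Hannah.
Mateo starts exactly when Sana ends (back-to-back, no overlap).
Every pair is clear; the schedule has no overlaps.

No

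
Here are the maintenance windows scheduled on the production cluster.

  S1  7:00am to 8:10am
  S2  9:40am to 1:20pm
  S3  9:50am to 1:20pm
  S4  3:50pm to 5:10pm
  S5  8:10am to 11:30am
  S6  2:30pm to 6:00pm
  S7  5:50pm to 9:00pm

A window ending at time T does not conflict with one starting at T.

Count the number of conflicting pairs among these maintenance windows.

Sorted by start: S1, S5, S2, S3, S6, S4, S7.
S5 starts exactly when S1 ends (back-to-back, no overlap), so nothing later overlaps S1 either.
S2 starts before S5 ends → S5 and S2 overlap.
S3 starts before S5 ends → S5 and S3 overlap.
S6 starts after S5 ends, so nothing later overlaps S5 either.
S3 starts before S2 ends → S2 and S3 overlap.
S6 starts after S2 ends, so nothing later overlaps S2 either.
S6 starts after S3 ends, so nothing later overlaps S3 either.
S4 starts before S6 ends → S6 and S4 overlap.
S7 starts before S6 ends → S6 and S7 overlap.
S7 starts after S4 ends.
Overlapping pairs: S2 & S3, S2 & S5, S3 & S5, S4 & S6, S6 & S7 — 5 in total.

5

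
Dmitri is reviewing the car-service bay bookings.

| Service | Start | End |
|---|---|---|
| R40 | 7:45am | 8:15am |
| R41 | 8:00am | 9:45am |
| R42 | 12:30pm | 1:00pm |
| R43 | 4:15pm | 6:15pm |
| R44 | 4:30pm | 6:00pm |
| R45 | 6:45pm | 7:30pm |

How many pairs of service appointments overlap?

2

Sorted by start: R40, R41, R42, R43, R44, R45.
R41 starts before R40 ends → R40 and R41 overlap.
R42 starts after R40 ends, so R40 has no further overlaps.
R42 starts after R41 ends, so R41 has no further overlaps.
R43 starts after R42 ends, so R42 has no further overlaps.
R44 starts before R43 ends → R43 and R44 overlap.
R45 starts after R43 ends.
R45 starts after R44 ends.
Overlapping pairs: R40 & R41, R43 & R44 — 2 in total.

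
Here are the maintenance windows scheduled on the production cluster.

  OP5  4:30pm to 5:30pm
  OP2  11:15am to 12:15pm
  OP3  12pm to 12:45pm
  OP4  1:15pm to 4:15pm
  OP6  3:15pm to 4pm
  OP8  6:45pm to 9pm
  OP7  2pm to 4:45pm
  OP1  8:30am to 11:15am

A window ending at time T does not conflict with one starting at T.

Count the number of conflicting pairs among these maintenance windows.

Check each pair: they overlap iff neither finishes before the other starts.
Sorted by start: OP1, OP2, OP3, OP4, OP7, OP6, OP5, OP8.
OP2 starts exactly when OP1 ends (back-to-back, no overlap), so nothing later overlaps OP1 either.
OP3 starts before OP2 ends → OP2 and OP3 overlap.
OP4 starts after OP2 ends, so nothing later overlaps OP2 either.
OP4 starts after OP3 ends, so nothing later overlaps OP3 either.
OP7 starts before OP4 ends → OP4 and OP7 overlap.
OP6 starts before OP4 ends → OP4 and OP6 overlap.
OP5 starts after OP4 ends, so nothing later overlaps OP4 either.
OP6 starts before OP7 ends → OP7 and OP6 overlap.
OP5 starts before OP7 ends → OP7 and OP5 overlap.
OP8 starts after OP7 ends.
OP5 starts after OP6 ends, so nothing later overlaps OP6 either.
OP8 starts after OP5 ends.
Overlapping pairs: OP2 & OP3, OP4 & OP6, OP4 & OP7, OP5 & OP7, OP6 & OP7 — 5 in total.

5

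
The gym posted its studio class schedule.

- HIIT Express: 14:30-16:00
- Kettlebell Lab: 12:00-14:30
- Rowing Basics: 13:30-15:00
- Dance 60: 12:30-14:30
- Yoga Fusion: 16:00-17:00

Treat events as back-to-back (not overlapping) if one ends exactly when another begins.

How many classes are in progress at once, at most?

3

Walk through starts and ends in time order (an end at T is processed before a start at T):
12:00 start Kettlebell Lab → 1
12:30 start Dance 60 → 2
13:30 start Rowing Basics → 3
14:30 end Dance 60 → 2
14:30 end Kettlebell Lab → 1
14:30 start HIIT Express → 2
15:00 end Rowing Basics → 1
16:00 end HIIT Express → 0
16:00 start Yoga Fusion → 1
17:00 end Yoga Fusion → 0
Peak is 3, at 13:30 (Dance 60, Kettlebell Lab, Rowing Basics).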